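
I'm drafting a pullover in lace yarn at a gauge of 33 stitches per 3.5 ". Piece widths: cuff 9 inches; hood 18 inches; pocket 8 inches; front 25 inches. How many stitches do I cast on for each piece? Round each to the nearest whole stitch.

Rate = 33/3.5 = 9.429 sts per in.
cuff: 9 × 9.429 = 84.86 → 85.
hood: 18 × 9.429 = 169.71 → 170.
pocket: 8 × 9.429 = 75.43 → 75.
front: 25 × 9.429 = 235.71 → 236.

cuff 85; hood 170; pocket 75; front 236.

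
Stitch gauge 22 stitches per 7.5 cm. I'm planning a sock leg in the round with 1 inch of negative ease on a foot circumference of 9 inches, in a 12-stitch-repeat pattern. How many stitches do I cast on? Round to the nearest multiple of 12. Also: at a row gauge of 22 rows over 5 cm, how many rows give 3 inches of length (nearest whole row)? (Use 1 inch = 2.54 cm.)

Finished = 9 − 1 = 8 inches.
8 inches × 2.54 = 20.32 cm.
22/7.5 = 2.933 sts per cm; 20.32 × 2.933 = 59.61 sts.
Nearest multiple of 12 → 60.
3 inches = 7.62 cm; × 4.4 = 33.53 → 34 rows.

Cast on 60 stitches; work 34 rows.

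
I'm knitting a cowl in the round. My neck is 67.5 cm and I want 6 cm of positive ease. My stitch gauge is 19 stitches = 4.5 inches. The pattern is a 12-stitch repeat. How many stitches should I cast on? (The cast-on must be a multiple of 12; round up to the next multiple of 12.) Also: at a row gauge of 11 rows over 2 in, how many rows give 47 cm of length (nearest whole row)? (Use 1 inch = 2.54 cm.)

Cast on 132 stitches; work 102 rows.

Finished = 67.5 + 6 = 73.5 cm.
73.5 cm × 1/2.54 = 28.94 inches.
19/4.5 = 4.222 sts per in; 28.94 × 4.222 = 122.18 sts.
Next multiple of 12 → 132.
47 cm = 18.50 inches; × 5.5 = 101.77 → 102 rows.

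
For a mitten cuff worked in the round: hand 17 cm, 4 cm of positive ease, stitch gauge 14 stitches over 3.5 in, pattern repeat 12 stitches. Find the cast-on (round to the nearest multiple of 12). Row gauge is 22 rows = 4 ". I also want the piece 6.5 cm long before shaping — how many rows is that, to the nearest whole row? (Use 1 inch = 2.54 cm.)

Finished = 17 + 4 = 21 cm.
21 cm × 1/2.54 = 8.27 inches.
14/3.5 = 4 sts per in; 8.27 × 4 = 33.07 sts.
Nearest multiple of 12 → 36.
6.5 cm = 2.56 inches; × 5.5 = 14.07 → 14 rows.

Cast on 36 stitches; work 14 rows.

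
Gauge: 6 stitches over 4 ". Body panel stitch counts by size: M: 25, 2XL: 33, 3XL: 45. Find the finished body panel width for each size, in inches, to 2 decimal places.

6/4 = 1.5 sts per in.
M: 25 / 1.5 = 16.667 → 16.67 in.
2XL: 33 / 1.5 = 22.000 → 22.00 in.
3XL: 45 / 1.5 = 30.000 → 30.00 in.

M 16.67 inches; 2XL 22.00 inches; 3XL 30.00 inches.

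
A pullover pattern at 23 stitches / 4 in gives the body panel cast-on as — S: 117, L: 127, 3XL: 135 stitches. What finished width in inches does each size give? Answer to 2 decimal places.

23/4 = 5.75 sts per in.
S: 117 / 5.75 = 20.348 → 20.35 in.
L: 127 / 5.75 = 22.087 → 22.09 in.
3XL: 135 / 5.75 = 23.478 → 23.48 in.

S 20.35 inches; L 22.09 inches; 3XL 23.48 inches.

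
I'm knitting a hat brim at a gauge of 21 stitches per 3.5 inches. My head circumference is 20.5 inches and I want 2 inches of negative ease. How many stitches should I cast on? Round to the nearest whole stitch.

111 stitches.

Finished = 20.5 − 2 = 18.5 in.
21 / 3.5 = 6 sts per inch.
18.50 × 6 = 111.00 sts.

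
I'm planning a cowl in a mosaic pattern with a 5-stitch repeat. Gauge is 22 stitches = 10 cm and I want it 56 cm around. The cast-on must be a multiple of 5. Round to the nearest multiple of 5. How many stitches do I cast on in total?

22 / 10 = 2.2 sts per cm.
56 × 2.2 = 123.20 sts.
Nearest multiple of 5: 125.

Cast on 125 stitches.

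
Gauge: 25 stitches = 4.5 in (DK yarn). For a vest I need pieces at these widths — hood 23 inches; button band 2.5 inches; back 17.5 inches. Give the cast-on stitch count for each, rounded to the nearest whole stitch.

hood 128; button band 14; back 97.

Rate = 25/4.5 = 5.556 sts per in.
hood: 23 × 5.556 = 127.78 → 128.
button band: 2.5 × 5.556 = 13.89 → 14.
back: 17.5 × 5.556 = 97.22 → 97.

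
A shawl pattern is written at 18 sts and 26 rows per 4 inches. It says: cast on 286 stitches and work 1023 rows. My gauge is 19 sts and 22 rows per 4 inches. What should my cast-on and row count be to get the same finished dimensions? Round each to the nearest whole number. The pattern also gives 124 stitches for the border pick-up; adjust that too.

Stitches: 286 × 19/18 = 301.89 → 302.
Rows: 1023 × 22/26 = 865.62 → 866.
border pick-up: 124 × 19/18 = 130.89 → 131.

Cast on 302 stitches; work 866 rows; border pick-up 131 stitches.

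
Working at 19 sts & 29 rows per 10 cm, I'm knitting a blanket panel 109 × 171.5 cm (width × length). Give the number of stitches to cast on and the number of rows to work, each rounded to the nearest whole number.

Stitch gauge = 19/10 = 1.9 sts/cm; 109 × 1.9 = 207.10 → 207 sts.
Row gauge = 29/10 = 2.9 rows/cm; 171.5 × 2.9 = 497.35 → 497 rows.

Cast on 207 stitches and work 497 rows.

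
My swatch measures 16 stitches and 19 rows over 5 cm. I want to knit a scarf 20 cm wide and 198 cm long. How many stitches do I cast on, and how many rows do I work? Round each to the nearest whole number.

Cast on 64 stitches and work 752 rows.

Stitch gauge = 16/5 = 3.2 sts/cm; 20 × 3.2 = 64.00 → 64 sts.
Row gauge = 19/5 = 3.8 rows/cm; 198 × 3.8 = 752.40 → 752 rows.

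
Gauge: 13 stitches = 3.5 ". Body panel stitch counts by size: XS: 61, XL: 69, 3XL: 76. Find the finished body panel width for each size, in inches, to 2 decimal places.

XS 16.42 inches; XL 18.58 inches; 3XL 20.46 inches.

13/3.5 = 3.714 sts per in.
XS: 61 / 3.714 = 16.423 → 16.42 in.
XL: 69 / 3.714 = 18.577 → 18.58 in.
3XL: 76 / 3.714 = 20.462 → 20.46 in.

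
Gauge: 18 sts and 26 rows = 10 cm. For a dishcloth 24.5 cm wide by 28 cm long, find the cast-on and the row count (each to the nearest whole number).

Cast on 44 stitches and work 73 rows.

Stitch gauge = 18/10 = 1.8 sts/cm; 24.5 × 1.8 = 44.10 → 44 sts.
Row gauge = 26/10 = 2.6 rows/cm; 28 × 2.6 = 72.80 → 73 rows.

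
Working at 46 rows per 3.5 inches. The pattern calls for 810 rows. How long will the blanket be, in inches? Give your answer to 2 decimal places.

46 rows / 3.5 inch = 13.143 rows per inch.
810 / 13.143 = 61.630 inches.

61.63 inches.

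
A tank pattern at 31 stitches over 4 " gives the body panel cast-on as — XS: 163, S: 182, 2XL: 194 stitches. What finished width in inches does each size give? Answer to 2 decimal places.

31/4 = 7.75 sts per in.
XS: 163 / 7.75 = 21.032 → 21.03 in.
S: 182 / 7.75 = 23.484 → 23.48 in.
2XL: 194 / 7.75 = 25.032 → 25.03 in.

XS 21.03 inches; S 23.48 inches; 2XL 25.03 inches.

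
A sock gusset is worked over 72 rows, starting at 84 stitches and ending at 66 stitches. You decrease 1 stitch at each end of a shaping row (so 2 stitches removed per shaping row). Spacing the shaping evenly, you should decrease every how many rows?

Decrease every 8th row.

Stitches to remove: |66 − 84| = 18.
Shaping rows needed: 18 / 2 = 9.
72 rows / 9 = every 8 rows.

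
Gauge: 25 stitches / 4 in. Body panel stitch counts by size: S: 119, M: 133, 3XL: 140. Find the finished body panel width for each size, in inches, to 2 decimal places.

25/4 = 6.25 sts per in.
S: 119 / 6.25 = 19.040 → 19.04 in.
M: 133 / 6.25 = 21.280 → 21.28 in.
3XL: 140 / 6.25 = 22.400 → 22.40 in.

S 19.04 inches; M 21.28 inches; 3XL 22.40 inches.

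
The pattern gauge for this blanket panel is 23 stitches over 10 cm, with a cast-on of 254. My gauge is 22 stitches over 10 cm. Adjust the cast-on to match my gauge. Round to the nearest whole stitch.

243 stitches.

Scale factor = 22 / 23 = 0.957.
254 × 22 / 23 = 242.96 sts.
→ 243 sts.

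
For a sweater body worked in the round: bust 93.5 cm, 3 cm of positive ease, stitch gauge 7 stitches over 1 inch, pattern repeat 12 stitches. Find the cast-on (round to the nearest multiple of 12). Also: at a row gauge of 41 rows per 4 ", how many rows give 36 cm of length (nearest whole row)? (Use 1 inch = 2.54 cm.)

Finished = 93.5 + 3 = 96.5 cm.
96.5 cm × 1/2.54 = 37.99 inches.
7/1 = 7 sts per in; 37.99 × 7 = 265.94 sts.
Nearest multiple of 12 → 264.
36 cm = 14.17 inches; × 10.25 = 145.28 → 145 rows.

Cast on 264 stitches; work 145 rows.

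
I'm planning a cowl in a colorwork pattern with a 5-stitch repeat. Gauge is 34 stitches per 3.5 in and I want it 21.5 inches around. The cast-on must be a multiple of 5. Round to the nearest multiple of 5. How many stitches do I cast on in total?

210 stitches.

34 / 3.5 = 9.714 sts per inch.
21.5 × 9.714 = 208.86 sts.
Nearest multiple of 5: 210.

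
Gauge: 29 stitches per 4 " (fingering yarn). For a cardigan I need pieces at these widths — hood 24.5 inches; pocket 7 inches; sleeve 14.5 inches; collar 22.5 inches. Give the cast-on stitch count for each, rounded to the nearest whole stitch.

hood 178; pocket 51; sleeve 105; collar 163.

Rate = 29/4 = 7.25 sts per in.
hood: 24.5 × 7.25 = 177.62 → 178.
pocket: 7 × 7.25 = 50.75 → 51.
sleeve: 14.5 × 7.25 = 105.12 → 105.
collar: 22.5 × 7.25 = 163.12 → 163.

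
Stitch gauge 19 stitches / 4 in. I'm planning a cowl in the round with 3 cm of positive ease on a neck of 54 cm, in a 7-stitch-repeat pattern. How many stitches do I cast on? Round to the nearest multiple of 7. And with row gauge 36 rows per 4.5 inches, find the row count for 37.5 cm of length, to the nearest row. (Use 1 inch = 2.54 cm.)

Finished = 54 + 3 = 57 cm.
57 cm × 1/2.54 = 22.44 inches.
19/4 = 4.75 sts per in; 22.44 × 4.75 = 106.59 sts.
Nearest multiple of 7 → 105.
37.5 cm = 14.76 inches; × 8 = 118.11 → 118 rows.

Cast on 105 stitches; work 118 rows.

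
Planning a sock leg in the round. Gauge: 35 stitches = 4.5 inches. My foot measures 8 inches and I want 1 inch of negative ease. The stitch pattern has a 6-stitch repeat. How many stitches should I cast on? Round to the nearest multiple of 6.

54 stitches.

Finished = 8 − 1 = 7 inches.
35 / 4.5 = 7.778 sts/in.
7 × 7.778 = 54.44 sts.
Nearest multiple of 6: 54.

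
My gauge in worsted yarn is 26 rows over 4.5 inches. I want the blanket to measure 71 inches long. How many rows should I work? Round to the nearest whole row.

Work 410 rows.

26 rows / 4.5 in = 5.778 rows per inch.
71 × 5.778 = 410.22 rows.
Round to nearest → 410.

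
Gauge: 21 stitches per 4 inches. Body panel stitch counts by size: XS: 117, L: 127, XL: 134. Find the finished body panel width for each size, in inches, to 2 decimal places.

21/4 = 5.25 sts per in.
XS: 117 / 5.25 = 22.286 → 22.29 in.
L: 127 / 5.25 = 24.190 → 24.19 in.
XL: 134 / 5.25 = 25.524 → 25.52 in.

XS 22.29 inches; L 24.19 inches; XL 25.52 inches.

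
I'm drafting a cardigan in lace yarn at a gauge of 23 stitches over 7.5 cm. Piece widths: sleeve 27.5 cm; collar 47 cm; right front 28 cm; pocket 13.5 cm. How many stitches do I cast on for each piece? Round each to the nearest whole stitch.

Rate = 23/7.5 = 3.067 sts per cm.
sleeve: 27.5 × 3.067 = 84.33 → 84.
collar: 47 × 3.067 = 144.13 → 144.
right front: 28 × 3.067 = 85.87 → 86.
pocket: 13.5 × 3.067 = 41.40 → 41.

sleeve 84; collar 144; right front 86; pocket 41.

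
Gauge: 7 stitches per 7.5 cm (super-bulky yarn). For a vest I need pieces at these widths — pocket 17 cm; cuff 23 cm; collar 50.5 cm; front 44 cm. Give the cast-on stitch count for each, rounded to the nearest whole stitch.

Rate = 7/7.5 = 0.933 sts per cm.
pocket: 17 × 0.933 = 15.87 → 16.
cuff: 23 × 0.933 = 21.47 → 21.
collar: 50.5 × 0.933 = 47.13 → 47.
front: 44 × 0.933 = 41.07 → 41.

pocket 16; cuff 21; collar 47; front 41.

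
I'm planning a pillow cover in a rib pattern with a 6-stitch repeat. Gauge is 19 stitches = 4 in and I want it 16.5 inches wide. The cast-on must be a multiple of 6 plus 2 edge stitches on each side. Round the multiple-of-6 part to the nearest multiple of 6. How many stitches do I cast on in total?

19 / 4 = 4.75 sts per inch.
16.5 × 4.75 = 78.38 sts.
Less 4 edge sts → 74.38 for the repeat.
Nearest multiple of 6: 72.
Add back 4 edge sts → 76.

Cast on 76 stitches.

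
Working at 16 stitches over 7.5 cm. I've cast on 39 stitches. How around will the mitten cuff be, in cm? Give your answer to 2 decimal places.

16 stitches / 7.5 cm = 2.133 stitches per cm.
39 / 2.133 = 18.281 cm.

18.28 cm.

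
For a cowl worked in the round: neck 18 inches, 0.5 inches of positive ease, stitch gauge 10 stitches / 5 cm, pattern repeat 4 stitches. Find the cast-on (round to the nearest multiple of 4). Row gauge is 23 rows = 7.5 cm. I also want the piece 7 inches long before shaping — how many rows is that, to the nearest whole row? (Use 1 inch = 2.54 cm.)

Cast on 92 stitches; work 55 rows.

Finished = 18 + 0.5 = 18.5 inches.
18.5 inches × 2.54 = 46.99 cm.
10/5 = 2 sts per cm; 46.99 × 2 = 93.98 sts.
Nearest multiple of 4 → 92.
7 inches = 17.78 cm; × 3.067 = 54.53 → 55 rows.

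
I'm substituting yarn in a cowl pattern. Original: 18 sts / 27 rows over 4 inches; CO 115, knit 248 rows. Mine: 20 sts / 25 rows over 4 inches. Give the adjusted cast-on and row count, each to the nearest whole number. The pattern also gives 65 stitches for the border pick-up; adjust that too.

Cast on 128 stitches; work 230 rows; border pick-up 72 stitches.

Stitches: 115 × 20/18 = 127.78 → 128.
Rows: 248 × 25/27 = 229.63 → 230.
border pick-up: 65 × 20/18 = 72.22 → 72.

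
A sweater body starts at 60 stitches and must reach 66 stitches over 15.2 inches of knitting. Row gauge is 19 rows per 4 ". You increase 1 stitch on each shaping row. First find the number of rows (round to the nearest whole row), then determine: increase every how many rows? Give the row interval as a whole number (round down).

Rows = 15.2 × 4.75 = 72.2 → 72 rows.
Stitches to add: 6 → 6 shaping rows (at 1 st each).
72 / 6 = 12.00 → every 12 rows.

Increase every 12th row.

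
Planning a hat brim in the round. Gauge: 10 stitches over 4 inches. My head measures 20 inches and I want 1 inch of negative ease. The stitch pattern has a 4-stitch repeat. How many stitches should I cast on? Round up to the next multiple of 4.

48 stitches.

Finished = 20 − 1 = 19 inches.
10 / 4 = 2.5 sts/in.
19 × 2.5 = 47.50 sts.
Next multiple of 4: 48.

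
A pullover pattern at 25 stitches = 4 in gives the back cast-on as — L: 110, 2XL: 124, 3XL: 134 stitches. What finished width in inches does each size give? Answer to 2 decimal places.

25/4 = 6.25 sts per in.
L: 110 / 6.25 = 17.600 → 17.60 in.
2XL: 124 / 6.25 = 19.840 → 19.84 in.
3XL: 134 / 6.25 = 21.440 → 21.44 in.

L 17.60 inches; 2XL 19.84 inches; 3XL 21.44 inches.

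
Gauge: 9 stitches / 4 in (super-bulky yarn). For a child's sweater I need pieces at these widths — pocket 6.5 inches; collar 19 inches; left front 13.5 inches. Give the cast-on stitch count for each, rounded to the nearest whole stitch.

Rate = 9/4 = 2.25 sts per in.
pocket: 6.5 × 2.25 = 14.62 → 15.
collar: 19 × 2.25 = 42.75 → 43.
left front: 13.5 × 2.25 = 30.38 → 30.

pocket 15; collar 43; left front 30.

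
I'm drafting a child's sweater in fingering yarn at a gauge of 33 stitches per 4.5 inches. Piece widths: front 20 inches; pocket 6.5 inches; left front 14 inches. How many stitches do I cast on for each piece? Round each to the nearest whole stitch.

front 147; pocket 48; left front 103.

Rate = 33/4.5 = 7.333 sts per in.
front: 20 × 7.333 = 146.67 → 147.
pocket: 6.5 × 7.333 = 47.67 → 48.
left front: 14 × 7.333 = 102.67 → 103.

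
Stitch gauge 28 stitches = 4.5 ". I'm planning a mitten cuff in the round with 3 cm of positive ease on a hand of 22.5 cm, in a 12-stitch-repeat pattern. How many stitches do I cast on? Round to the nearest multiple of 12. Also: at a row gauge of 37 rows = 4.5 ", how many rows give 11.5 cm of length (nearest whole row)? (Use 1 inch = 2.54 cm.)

Cast on 60 stitches; work 37 rows.

Finished = 22.5 + 3 = 25.5 cm.
25.5 cm × 1/2.54 = 10.04 inches.
28/4.5 = 6.222 sts per in; 10.04 × 6.222 = 62.47 sts.
Nearest multiple of 12 → 60.
11.5 cm = 4.53 inches; × 8.222 = 37.23 → 37 rows.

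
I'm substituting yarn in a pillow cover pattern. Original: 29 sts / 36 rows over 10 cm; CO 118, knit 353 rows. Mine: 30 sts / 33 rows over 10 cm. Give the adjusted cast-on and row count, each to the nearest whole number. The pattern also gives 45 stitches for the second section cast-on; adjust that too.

Cast on 122 stitches; work 324 rows; second section cast-on 47 stitches.

Stitches: 118 × 30/29 = 122.07 → 122.
Rows: 353 × 33/36 = 323.58 → 324.
second section cast-on: 45 × 30/29 = 46.55 → 47.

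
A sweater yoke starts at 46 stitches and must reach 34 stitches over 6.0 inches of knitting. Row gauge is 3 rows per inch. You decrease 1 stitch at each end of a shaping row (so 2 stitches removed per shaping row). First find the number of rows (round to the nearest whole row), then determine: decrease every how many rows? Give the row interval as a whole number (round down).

Decrease every 3rd row.

Rows = 6.0 × 3 = 18.0 → 18 rows.
Stitches to remove: 12 → 6 shaping rows (at 2 st each).
18 / 6 = 3.00 → every 3 rows.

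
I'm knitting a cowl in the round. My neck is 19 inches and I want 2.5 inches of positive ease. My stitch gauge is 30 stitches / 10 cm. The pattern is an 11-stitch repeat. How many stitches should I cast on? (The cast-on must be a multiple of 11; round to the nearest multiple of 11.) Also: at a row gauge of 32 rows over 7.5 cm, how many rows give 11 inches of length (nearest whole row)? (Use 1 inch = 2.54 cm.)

Cast on 165 stitches; work 119 rows.

Finished = 19 + 2.5 = 21.5 inches.
21.5 inches × 2.54 = 54.61 cm.
30/10 = 3 sts per cm; 54.61 × 3 = 163.83 sts.
Nearest multiple of 11 → 165.
11 inches = 27.94 cm; × 4.267 = 119.21 → 119 rows.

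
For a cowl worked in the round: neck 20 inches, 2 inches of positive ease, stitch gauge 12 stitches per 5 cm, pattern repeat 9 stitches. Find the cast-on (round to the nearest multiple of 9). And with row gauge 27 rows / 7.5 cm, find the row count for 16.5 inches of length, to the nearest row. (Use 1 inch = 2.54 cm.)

Finished = 20 + 2 = 22 inches.
22 inches × 2.54 = 55.88 cm.
12/5 = 2.4 sts per cm; 55.88 × 2.4 = 134.11 sts.
Nearest multiple of 9 → 135.
16.5 inches = 41.91 cm; × 3.6 = 150.88 → 151 rows.

Cast on 135 stitches; work 151 rows.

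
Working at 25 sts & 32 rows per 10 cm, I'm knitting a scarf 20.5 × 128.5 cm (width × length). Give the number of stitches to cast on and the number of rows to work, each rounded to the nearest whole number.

Stitch gauge = 25/10 = 2.5 sts/cm; 20.5 × 2.5 = 51.25 → 51 sts.
Row gauge = 32/10 = 3.2 rows/cm; 128.5 × 3.2 = 411.20 → 411 rows.

Cast on 51 stitches and work 411 rows.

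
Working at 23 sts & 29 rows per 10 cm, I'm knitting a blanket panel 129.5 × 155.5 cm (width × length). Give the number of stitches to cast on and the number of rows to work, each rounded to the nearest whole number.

Cast on 298 stitches and work 451 rows.

Stitch gauge = 23/10 = 2.3 sts/cm; 129.5 × 2.3 = 297.85 → 298 sts.
Row gauge = 29/10 = 2.9 rows/cm; 155.5 × 2.9 = 450.95 → 451 rows.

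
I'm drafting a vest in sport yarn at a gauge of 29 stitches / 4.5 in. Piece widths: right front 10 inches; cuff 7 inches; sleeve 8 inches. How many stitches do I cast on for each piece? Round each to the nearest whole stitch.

Rate = 29/4.5 = 6.444 sts per in.
right front: 10 × 6.444 = 64.44 → 64.
cuff: 7 × 6.444 = 45.11 → 45.
sleeve: 8 × 6.444 = 51.56 → 52.

right front 64; cuff 45; sleeve 52.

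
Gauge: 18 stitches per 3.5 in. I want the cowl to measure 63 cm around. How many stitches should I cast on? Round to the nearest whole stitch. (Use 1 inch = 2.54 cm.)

Cast on 128 stitches.

63 cm = 24.80 in.
18 stitches / 3.5 in = 5.143 stitches per inch.
24.80 × 5.143 = 127.56 stitches.
Round to nearest → 128.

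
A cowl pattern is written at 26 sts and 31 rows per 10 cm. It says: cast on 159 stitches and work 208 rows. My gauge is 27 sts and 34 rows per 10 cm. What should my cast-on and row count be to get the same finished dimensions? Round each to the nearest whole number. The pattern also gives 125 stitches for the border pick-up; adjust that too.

Stitches: 159 × 27/26 = 165.12 → 165.
Rows: 208 × 34/31 = 228.13 → 228.
border pick-up: 125 × 27/26 = 129.81 → 130.

Cast on 165 stitches; work 228 rows; border pick-up 130 stitches.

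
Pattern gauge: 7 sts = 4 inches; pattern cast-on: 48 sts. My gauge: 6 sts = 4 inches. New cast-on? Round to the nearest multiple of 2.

CO 42 sts.

Scale factor = 6 / 7 = 0.857.
48 × 6 / 7 = 41.14 sts.
→ 42 sts.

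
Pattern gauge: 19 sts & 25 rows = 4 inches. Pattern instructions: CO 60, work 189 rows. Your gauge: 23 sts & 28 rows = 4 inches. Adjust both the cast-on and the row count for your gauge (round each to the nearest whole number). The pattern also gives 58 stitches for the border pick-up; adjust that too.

Cast on 73 stitches; work 212 rows; border pick-up 70 stitches.

Stitches: 60 × 23/19 = 72.63 → 73.
Rows: 189 × 28/25 = 211.68 → 212.
border pick-up: 58 × 23/19 = 70.21 → 70.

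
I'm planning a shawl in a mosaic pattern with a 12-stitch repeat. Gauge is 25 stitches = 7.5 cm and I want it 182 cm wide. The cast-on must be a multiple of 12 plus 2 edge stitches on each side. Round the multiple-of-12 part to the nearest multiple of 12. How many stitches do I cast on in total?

Cast on 604 stitches.

25 / 7.5 = 3.333 sts per cm.
182 × 3.333 = 606.67 sts.
Less 4 edge sts → 602.67 for the repeat.
Nearest multiple of 12: 600.
Add back 4 edge sts → 604.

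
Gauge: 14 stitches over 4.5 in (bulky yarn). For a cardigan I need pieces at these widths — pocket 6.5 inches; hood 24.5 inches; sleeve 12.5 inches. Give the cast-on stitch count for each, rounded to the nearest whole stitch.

pocket 20; hood 76; sleeve 39.

Rate = 14/4.5 = 3.111 sts per in.
pocket: 6.5 × 3.111 = 20.22 → 20.
hood: 24.5 × 3.111 = 76.22 → 76.
sleeve: 12.5 × 3.111 = 38.89 → 39.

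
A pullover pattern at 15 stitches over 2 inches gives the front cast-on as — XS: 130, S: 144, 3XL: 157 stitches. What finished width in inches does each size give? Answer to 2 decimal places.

15/2 = 7.5 sts per in.
XS: 130 / 7.5 = 17.333 → 17.33 in.
S: 144 / 7.5 = 19.200 → 19.20 in.
3XL: 157 / 7.5 = 20.933 → 20.93 in.

XS 17.33 inches; S 19.20 inches; 3XL 20.93 inches.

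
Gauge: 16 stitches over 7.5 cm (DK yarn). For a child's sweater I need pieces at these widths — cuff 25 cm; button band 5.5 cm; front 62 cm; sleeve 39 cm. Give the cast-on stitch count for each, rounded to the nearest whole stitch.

Rate = 16/7.5 = 2.133 sts per cm.
cuff: 25 × 2.133 = 53.33 → 53.
button band: 5.5 × 2.133 = 11.73 → 12.
front: 62 × 2.133 = 132.27 → 132.
sleeve: 39 × 2.133 = 83.20 → 83.

cuff 53; button band 12; front 132; sleeve 83.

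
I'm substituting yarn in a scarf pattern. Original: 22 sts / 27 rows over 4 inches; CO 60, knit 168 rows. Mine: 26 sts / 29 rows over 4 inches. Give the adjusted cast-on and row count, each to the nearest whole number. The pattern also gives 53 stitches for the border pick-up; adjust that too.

Cast on 71 stitches; work 180 rows; border pick-up 63 stitches.

Stitches: 60 × 26/22 = 70.91 → 71.
Rows: 168 × 29/27 = 180.44 → 180.
border pick-up: 53 × 26/22 = 62.64 → 63.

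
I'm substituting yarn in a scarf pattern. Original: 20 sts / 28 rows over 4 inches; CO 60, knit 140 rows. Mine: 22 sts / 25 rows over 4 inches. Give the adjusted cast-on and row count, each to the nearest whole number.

Stitches: 60 × 22/20 = 66.00 → 66.
Rows: 140 × 25/28 = 125.00 → 125.

Cast on 66 stitches; work 125 rows.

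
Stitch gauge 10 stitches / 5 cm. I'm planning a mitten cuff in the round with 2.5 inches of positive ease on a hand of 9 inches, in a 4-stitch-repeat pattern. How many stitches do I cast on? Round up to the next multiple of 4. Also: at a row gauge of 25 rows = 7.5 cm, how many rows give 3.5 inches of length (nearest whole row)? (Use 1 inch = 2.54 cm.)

Cast on 60 stitches; work 30 rows.

Finished = 9 + 2.5 = 11.5 inches.
11.5 inches × 2.54 = 29.21 cm.
10/5 = 2 sts per cm; 29.21 × 2 = 58.42 sts.
Next multiple of 4 → 60.
3.5 inches = 8.89 cm; × 3.333 = 29.63 → 30 rows.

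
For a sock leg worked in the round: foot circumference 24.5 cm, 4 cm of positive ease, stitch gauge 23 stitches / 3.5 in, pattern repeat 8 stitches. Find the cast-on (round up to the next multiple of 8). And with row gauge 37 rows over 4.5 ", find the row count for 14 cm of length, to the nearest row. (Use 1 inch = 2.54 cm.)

Finished = 24.5 + 4 = 28.5 cm.
28.5 cm × 1/2.54 = 11.22 inches.
23/3.5 = 6.571 sts per in; 11.22 × 6.571 = 73.73 sts.
Next multiple of 8 → 80.
14 cm = 5.51 inches; × 8.222 = 45.32 → 45 rows.

Cast on 80 stitches; work 45 rows.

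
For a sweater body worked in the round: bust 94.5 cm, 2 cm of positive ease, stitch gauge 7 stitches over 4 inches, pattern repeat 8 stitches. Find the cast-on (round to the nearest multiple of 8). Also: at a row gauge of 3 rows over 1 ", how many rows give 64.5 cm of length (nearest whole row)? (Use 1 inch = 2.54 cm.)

Cast on 64 stitches; work 76 rows.

Finished = 94.5 + 2 = 96.5 cm.
96.5 cm × 1/2.54 = 37.99 inches.
7/4 = 1.75 sts per in; 37.99 × 1.75 = 66.49 sts.
Nearest multiple of 8 → 64.
64.5 cm = 25.39 inches; × 3 = 76.18 → 76 rows.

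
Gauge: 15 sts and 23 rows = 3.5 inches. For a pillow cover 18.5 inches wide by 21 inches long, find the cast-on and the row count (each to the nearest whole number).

Cast on 79 stitches and work 138 rows.

Stitch gauge = 15/3.5 = 4.286 sts/in; 18.5 × 4.286 = 79.29 → 79 sts.
Row gauge = 23/3.5 = 6.571 rows/in; 21 × 6.571 = 138.00 → 138 rows.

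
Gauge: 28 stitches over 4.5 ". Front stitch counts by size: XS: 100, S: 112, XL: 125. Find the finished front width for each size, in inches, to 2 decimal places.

28/4.5 = 6.222 sts per in.
XS: 100 / 6.222 = 16.071 → 16.07 in.
S: 112 / 6.222 = 18.000 → 18.00 in.
XL: 125 / 6.222 = 20.089 → 20.09 in.

XS 16.07 inches; S 18.00 inches; XL 20.09 inches.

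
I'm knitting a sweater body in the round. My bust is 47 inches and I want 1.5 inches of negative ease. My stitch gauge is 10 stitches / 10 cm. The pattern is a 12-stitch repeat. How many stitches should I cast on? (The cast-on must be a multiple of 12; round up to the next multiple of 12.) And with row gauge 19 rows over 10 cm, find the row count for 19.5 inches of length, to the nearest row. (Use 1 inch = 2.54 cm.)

Cast on 120 stitches; work 94 rows.

Finished = 47 − 1.5 = 45.5 inches.
45.5 inches × 2.54 = 115.57 cm.
10/10 = 1 sts per cm; 115.57 × 1 = 115.57 sts.
Next multiple of 12 → 120.
19.5 inches = 49.53 cm; × 1.9 = 94.11 → 94 rows.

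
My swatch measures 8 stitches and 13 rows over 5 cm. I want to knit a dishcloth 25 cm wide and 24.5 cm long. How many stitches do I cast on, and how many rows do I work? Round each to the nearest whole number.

Stitch gauge = 8/5 = 1.6 sts/cm; 25 × 1.6 = 40.00 → 40 sts.
Row gauge = 13/5 = 2.6 rows/cm; 24.5 × 2.6 = 63.70 → 64 rows.

Cast on 40 stitches and work 64 rows.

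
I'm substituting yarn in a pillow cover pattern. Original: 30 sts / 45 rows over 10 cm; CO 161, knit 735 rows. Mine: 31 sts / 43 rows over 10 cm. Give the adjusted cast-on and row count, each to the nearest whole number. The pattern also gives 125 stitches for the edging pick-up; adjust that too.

Cast on 166 stitches; work 702 rows; edging pick-up 129 stitches.

Stitches: 161 × 31/30 = 166.37 → 166.
Rows: 735 × 43/45 = 702.33 → 702.
edging pick-up: 125 × 31/30 = 129.17 → 129.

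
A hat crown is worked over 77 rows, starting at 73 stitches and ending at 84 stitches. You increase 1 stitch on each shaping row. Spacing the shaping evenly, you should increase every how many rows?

Stitches to add: |84 − 73| = 11.
Shaping rows needed: 11 / 1 = 11.
77 rows / 11 = every 7 rows.

Increase every 7th row.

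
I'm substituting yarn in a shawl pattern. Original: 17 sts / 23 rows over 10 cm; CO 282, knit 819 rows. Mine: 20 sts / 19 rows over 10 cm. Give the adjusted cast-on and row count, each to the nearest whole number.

Stitches: 282 × 20/17 = 331.76 → 332.
Rows: 819 × 19/23 = 676.57 → 677.

Cast on 332 stitches; work 677 rows.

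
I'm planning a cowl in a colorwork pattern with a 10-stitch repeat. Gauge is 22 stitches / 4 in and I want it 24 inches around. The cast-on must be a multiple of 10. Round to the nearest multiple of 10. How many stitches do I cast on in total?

Cast on 130 stitches.

22 / 4 = 5.5 sts per inch.
24 × 5.5 = 132.00 sts.
Nearest multiple of 10: 130.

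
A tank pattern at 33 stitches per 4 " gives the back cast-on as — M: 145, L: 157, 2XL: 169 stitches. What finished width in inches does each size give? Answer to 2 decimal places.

33/4 = 8.25 sts per in.
M: 145 / 8.25 = 17.576 → 17.58 in.
L: 157 / 8.25 = 19.030 → 19.03 in.
2XL: 169 / 8.25 = 20.485 → 20.48 in.

M 17.58 inches; L 19.03 inches; 2XL 20.48 inches.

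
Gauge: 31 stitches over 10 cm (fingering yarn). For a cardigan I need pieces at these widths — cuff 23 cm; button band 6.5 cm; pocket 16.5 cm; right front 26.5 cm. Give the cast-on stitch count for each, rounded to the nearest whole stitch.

cuff 71; button band 20; pocket 51; right front 82.

Rate = 31/10 = 3.1 sts per cm.
cuff: 23 × 3.1 = 71.30 → 71.
button band: 6.5 × 3.1 = 20.15 → 20.
pocket: 16.5 × 3.1 = 51.15 → 51.
right front: 26.5 × 3.1 = 82.15 → 82.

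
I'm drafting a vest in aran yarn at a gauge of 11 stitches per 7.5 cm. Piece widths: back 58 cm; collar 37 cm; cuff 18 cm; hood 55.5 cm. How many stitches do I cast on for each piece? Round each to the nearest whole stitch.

back 85; collar 54; cuff 26; hood 81.

Rate = 11/7.5 = 1.467 sts per cm.
back: 58 × 1.467 = 85.07 → 85.
collar: 37 × 1.467 = 54.27 → 54.
cuff: 18 × 1.467 = 26.40 → 26.
hood: 55.5 × 1.467 = 81.40 → 81.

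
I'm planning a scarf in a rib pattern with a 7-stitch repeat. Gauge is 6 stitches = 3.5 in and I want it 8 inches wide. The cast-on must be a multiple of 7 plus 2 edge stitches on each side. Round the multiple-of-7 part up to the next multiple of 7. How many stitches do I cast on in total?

Cast on 18 stitches.

6 / 3.5 = 1.714 sts per inch.
8 × 1.714 = 13.71 sts.
Less 4 edge sts → 9.71 for the repeat.
Next multiple of 7: 14.
Add back 4 edge sts → 18.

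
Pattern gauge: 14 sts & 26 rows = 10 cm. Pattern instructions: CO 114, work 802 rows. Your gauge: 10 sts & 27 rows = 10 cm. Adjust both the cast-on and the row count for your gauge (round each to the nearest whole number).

Cast on 81 stitches; work 833 rows.

Stitches: 114 × 10/14 = 81.43 → 81.
Rows: 802 × 27/26 = 832.85 → 833.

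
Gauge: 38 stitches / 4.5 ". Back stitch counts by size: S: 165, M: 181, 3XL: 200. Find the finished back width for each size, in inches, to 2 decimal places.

38/4.5 = 8.444 sts per in.
S: 165 / 8.444 = 19.539 → 19.54 in.
M: 181 / 8.444 = 21.434 → 21.43 in.
3XL: 200 / 8.444 = 23.684 → 23.68 in.

S 19.54 inches; M 21.43 inches; 3XL 23.68 inches.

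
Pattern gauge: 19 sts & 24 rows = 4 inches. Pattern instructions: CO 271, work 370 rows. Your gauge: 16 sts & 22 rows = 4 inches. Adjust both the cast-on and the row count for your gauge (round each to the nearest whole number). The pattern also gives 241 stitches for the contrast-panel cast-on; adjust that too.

Cast on 228 stitches; work 339 rows; contrast-panel cast-on 203 stitches.

Stitches: 271 × 16/19 = 228.21 → 228.
Rows: 370 × 22/24 = 339.17 → 339.
contrast-panel cast-on: 241 × 16/19 = 202.95 → 203.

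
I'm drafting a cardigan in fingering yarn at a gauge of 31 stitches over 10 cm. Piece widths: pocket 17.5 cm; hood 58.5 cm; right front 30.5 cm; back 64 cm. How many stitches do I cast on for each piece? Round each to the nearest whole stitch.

Rate = 31/10 = 3.1 sts per cm.
pocket: 17.5 × 3.1 = 54.25 → 54.
hood: 58.5 × 3.1 = 181.35 → 181.
right front: 30.5 × 3.1 = 94.55 → 95.
back: 64 × 3.1 = 198.40 → 198.

pocket 54; hood 181; right front 95; back 198.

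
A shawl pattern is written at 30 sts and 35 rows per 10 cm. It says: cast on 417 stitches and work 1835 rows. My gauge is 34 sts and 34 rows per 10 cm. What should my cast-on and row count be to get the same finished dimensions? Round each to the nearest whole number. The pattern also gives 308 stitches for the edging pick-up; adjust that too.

Cast on 473 stitches; work 1783 rows; edging pick-up 349 stitches.

Stitches: 417 × 34/30 = 472.60 → 473.
Rows: 1835 × 34/35 = 1782.57 → 1783.
edging pick-up: 308 × 34/30 = 349.07 → 349.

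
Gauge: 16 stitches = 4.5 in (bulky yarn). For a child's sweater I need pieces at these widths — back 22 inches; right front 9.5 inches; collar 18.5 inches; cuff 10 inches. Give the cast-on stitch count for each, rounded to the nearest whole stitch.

Rate = 16/4.5 = 3.556 sts per in.
back: 22 × 3.556 = 78.22 → 78.
right front: 9.5 × 3.556 = 33.78 → 34.
collar: 18.5 × 3.556 = 65.78 → 66.
cuff: 10 × 3.556 = 35.56 → 36.

back 78; right front 34; collar 66; cuff 36.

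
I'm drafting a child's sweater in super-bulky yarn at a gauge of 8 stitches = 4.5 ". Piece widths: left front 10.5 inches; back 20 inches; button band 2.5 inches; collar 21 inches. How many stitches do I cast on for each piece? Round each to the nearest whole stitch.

left front 19; back 36; button band 4; collar 37.

Rate = 8/4.5 = 1.778 sts per in.
left front: 10.5 × 1.778 = 18.67 → 19.
back: 20 × 1.778 = 35.56 → 36.
button band: 2.5 × 1.778 = 4.44 → 4.
collar: 21 × 1.778 = 37.33 → 37.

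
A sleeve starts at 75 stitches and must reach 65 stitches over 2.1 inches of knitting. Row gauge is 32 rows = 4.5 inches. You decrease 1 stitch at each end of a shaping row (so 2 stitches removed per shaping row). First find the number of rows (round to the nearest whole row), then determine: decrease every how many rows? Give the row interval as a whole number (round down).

Rows = 2.1 × 7.111 = 14.9 → 15 rows.
Stitches to remove: 10 → 5 shaping rows (at 2 st each).
15 / 5 = 3.00 → every 3 rows.

Decrease every 3rd row.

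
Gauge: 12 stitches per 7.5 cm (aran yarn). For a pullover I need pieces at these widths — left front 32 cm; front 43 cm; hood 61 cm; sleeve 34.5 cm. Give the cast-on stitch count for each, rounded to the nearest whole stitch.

left front 51; front 69; hood 98; sleeve 55.

Rate = 12/7.5 = 1.6 sts per cm.
left front: 32 × 1.6 = 51.20 → 51.
front: 43 × 1.6 = 68.80 → 69.
hood: 61 × 1.6 = 97.60 → 98.
sleeve: 34.5 × 1.6 = 55.20 → 55.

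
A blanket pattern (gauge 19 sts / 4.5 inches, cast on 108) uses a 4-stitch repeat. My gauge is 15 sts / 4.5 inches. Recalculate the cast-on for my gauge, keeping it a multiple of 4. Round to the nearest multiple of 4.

CO 84 sts.

108 × 15 / 19 = 85.26.
Nearest multiple of 4: 84.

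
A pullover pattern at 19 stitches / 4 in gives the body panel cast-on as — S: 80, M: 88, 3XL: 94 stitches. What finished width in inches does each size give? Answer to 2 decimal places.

19/4 = 4.75 sts per in.
S: 80 / 4.75 = 16.842 → 16.84 in.
M: 88 / 4.75 = 18.526 → 18.53 in.
3XL: 94 / 4.75 = 19.789 → 19.79 in.

S 16.84 inches; M 18.53 inches; 3XL 19.79 inches.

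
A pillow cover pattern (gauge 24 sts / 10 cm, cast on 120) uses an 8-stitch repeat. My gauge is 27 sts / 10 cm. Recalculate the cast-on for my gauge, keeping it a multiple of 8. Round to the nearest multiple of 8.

Cast on 136 stitches.

120 × 27 / 24 = 135.00.
Nearest multiple of 8: 136.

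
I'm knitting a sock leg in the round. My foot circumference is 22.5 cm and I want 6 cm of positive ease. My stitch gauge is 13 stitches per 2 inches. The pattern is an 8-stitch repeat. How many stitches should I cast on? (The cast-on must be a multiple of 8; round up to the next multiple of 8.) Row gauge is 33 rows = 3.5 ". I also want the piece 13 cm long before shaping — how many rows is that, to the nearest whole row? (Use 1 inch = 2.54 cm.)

Cast on 80 stitches; work 48 rows.

Finished = 22.5 + 6 = 28.5 cm.
28.5 cm × 1/2.54 = 11.22 inches.
13/2 = 6.5 sts per in; 11.22 × 6.5 = 72.93 sts.
Next multiple of 8 → 80.
13 cm = 5.12 inches; × 9.429 = 48.26 → 48 rows.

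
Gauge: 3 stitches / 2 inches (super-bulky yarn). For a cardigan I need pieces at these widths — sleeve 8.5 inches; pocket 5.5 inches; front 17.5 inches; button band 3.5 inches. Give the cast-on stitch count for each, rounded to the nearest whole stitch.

sleeve 13; pocket 8; front 26; button band 5.

Rate = 3/2 = 1.5 sts per in.
sleeve: 8.5 × 1.5 = 12.75 → 13.
pocket: 5.5 × 1.5 = 8.25 → 8.
front: 17.5 × 1.5 = 26.25 → 26.
button band: 3.5 × 1.5 = 5.25 → 5.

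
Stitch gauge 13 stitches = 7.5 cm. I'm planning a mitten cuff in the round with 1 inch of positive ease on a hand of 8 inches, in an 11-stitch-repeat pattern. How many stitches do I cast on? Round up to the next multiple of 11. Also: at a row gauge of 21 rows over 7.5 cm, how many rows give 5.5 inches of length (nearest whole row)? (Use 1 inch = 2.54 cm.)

Cast on 44 stitches; work 39 rows.

Finished = 8 + 1 = 9 inches.
9 inches × 2.54 = 22.86 cm.
13/7.5 = 1.733 sts per cm; 22.86 × 1.733 = 39.62 sts.
Next multiple of 11 → 44.
5.5 inches = 13.97 cm; × 2.8 = 39.12 → 39 rows.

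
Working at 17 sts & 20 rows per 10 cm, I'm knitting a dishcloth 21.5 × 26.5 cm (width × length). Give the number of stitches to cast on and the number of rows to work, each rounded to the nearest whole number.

Cast on 37 stitches and work 53 rows.

Stitch gauge = 17/10 = 1.7 sts/cm; 21.5 × 1.7 = 36.55 → 37 sts.
Row gauge = 20/10 = 2 rows/cm; 26.5 × 2 = 53.00 → 53 rows.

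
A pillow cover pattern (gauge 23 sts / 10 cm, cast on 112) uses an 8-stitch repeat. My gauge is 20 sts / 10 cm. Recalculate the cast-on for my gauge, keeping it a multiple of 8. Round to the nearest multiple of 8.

112 × 20 / 23 = 97.39.
Nearest multiple of 8: 96.

Cast on 96 stitches.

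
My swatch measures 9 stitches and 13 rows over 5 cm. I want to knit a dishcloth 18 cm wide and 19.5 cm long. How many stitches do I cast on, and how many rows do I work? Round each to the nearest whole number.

Cast on 32 stitches and work 51 rows.

Stitch gauge = 9/5 = 1.8 sts/cm; 18 × 1.8 = 32.40 → 32 sts.
Row gauge = 13/5 = 2.6 rows/cm; 19.5 × 2.6 = 50.70 → 51 rows.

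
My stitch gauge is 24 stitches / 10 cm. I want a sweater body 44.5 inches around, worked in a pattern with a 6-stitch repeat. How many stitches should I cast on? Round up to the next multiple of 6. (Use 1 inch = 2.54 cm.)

Cast on 276 stitches.

44.5 in = 44.5 × 2.54 = 113.03 cm.
24 / 10 = 2.4 sts/cm.
113.03 × 2.4 = 271.27 sts.
→ 276.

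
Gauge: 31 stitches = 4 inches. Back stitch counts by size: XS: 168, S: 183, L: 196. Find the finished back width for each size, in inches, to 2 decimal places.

31/4 = 7.75 sts per in.
XS: 168 / 7.75 = 21.677 → 21.68 in.
S: 183 / 7.75 = 23.613 → 23.61 in.
L: 196 / 7.75 = 25.290 → 25.29 in.

XS 21.68 inches; S 23.61 inches; L 25.29 inches.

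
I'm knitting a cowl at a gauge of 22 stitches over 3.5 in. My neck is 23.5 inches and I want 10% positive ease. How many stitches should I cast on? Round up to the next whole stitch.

Finished = 23.5 × 1.10 = 25.85 in.
22 / 3.5 = 6.286 sts per inch.
25.85 × 6.286 = 162.49 sts.
→ 163 sts.

CO 163 sts.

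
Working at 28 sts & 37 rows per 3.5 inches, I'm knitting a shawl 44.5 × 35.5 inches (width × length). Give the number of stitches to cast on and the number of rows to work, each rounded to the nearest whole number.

Stitch gauge = 28/3.5 = 8 sts/in; 44.5 × 8 = 356.00 → 356 sts.
Row gauge = 37/3.5 = 10.571 rows/in; 35.5 × 10.571 = 375.29 → 375 rows.

Cast on 356 stitches and work 375 rows.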